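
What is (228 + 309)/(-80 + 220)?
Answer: 537/140 ≈ 3.8357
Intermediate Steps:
(228 + 309)/(-80 + 220) = 537/140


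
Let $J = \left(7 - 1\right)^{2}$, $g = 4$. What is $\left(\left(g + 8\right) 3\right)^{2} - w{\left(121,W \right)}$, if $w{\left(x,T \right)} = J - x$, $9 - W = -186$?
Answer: $1381$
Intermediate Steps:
$W = 195$ ($W = 9 - -186 = 9 + 186 = 195$)
$J = 36$ ($J = 6^{2} = 36$)
$w{\left(x,T \right)} = 36 - x$
$\left(\left(g + 8\right) 3\right)^{2} - w{\left(121,W \right)} = \left(\left(4 + 8\right) 3\right)^{2} - \left(36 - 121\right) = \left(12 \cdot 3\right)^{2} - \left(36 - 121\right) = 36^{2} - -85 = 1296 + 85 = 1381$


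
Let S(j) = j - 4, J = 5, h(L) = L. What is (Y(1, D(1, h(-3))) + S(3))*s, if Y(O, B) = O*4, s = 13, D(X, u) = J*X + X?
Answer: 39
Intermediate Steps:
D(X, u) = 6*X (D(X, u) = 5*X + X = 6*X)
S(j) = -4 + j
Y(O, B) = 4*O
(Y(1, D(1, h(-3))) + S(3))*s = (4*1 + (-4 + 3))*13 = (4 - 1)*13 = 3*13 = 39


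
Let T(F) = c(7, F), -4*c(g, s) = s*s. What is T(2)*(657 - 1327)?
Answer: 670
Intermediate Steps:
c(g, s) = -s**2/4 (c(g, s) = -s*s/4 = -s**2/4)
T(F) = -F**2/4
T(2)*(657 - 1327) = (-1/4*2**2)*(657 - 1327) = -1/4*4*(-670) = -1*(-670) = 670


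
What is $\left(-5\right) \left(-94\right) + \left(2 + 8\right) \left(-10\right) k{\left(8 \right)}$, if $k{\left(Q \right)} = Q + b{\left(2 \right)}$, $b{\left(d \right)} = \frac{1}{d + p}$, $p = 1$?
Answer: $- \frac{1090}{3} \approx -363.33$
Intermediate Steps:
$b{\left(d \right)} = \frac{1}{1 + d}$ ($b{\left(d \right)} = \frac{1}{d + 1} = \frac{1}{1 + d}$)
$k{\left(Q \right)} = \frac{1}{3} + Q$ ($k{\left(Q \right)} = Q + \frac{1}{1 + 2} = Q + \frac{1}{3} = \frac{1}{3} + Q$)
$\left(-5\right) \left(-94\right) + \left(2 + 8\right) \left(-10\right) k{\left(8 \right)} = \left(-5\right) \left(-94\right) + \left(2 + 8\right) \left(-10\right) \left(\frac{1}{3} + 8\right) = 470 + 10 \left(-10\right) \frac{25}{3} = 470 - \frac{2500}{3} = - \frac{1090}{3}$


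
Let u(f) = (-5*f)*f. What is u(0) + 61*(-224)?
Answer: -13664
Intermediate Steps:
u(f) = -5*f**2
u(0) + 61*(-224) = -5*0**2 + 61*(-224) = -5*0 - 13664 = 0 - 13664 = -13664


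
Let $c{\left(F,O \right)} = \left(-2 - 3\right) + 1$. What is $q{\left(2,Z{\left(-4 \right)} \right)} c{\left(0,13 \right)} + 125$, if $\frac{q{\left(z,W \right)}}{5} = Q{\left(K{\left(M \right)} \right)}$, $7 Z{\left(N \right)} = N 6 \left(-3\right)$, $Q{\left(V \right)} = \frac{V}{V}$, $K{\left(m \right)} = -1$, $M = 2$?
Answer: $105$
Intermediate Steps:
$Q{\left(V \right)} = 1$
$Z{\left(N \right)} = - \frac{18 N}{7}$ ($Z{\left(N \right)} = \frac{N 6 \left(-3\right)}{7} = \frac{6 N \left(-3\right)}{7} = \frac{\left(-18\right) N}{7} = - \frac{18 N}{7}$)
$q{\left(z,W \right)} = 5$ ($q{\left(z,W \right)} = 5 \cdot 1 = 5$)
$c{\left(F,O \right)} = -4$ ($c{\left(F,O \right)} = -5 + 1 = -4$)
$q{\left(2,Z{\left(-4 \right)} \right)} c{\left(0,13 \right)} + 125 = 5 \left(-4\right) + 125 = -20 + 125 = 105$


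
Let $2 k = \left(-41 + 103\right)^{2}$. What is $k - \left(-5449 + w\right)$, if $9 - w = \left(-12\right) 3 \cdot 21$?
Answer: $6606$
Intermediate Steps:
$w = 765$ ($w = 9 - \left(-12\right) 3 \cdot 21 = 9 - \left(-36\right) 21 = 9 - -756 = 9 + 756 = 765$)
$k = 1922$ ($k = \frac{\left(-41 + 103\right)^{2}}{2} = \frac{62^{2}}{2} = \frac{1}{2} \cdot 3844 = 1922$)
$k - \left(-5449 + w\right) = 1922 - \left(-5449 + 765\right) = 1922 - -4684 = 1922 + 4684 = 6606$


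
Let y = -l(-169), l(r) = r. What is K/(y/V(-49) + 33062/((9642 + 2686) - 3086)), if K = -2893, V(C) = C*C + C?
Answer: -31442836656/39661861 ≈ -792.77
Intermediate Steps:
V(C) = C + C² (V(C) = C² + C = C + C²)
y = 169 (y = -1*(-169) = 169)
K/(y/V(-49) + 33062/((9642 + 2686) - 3086)) = -2893/(169/((-49*(1 - 49))) + 33062/((9642 + 2686) - 3086)) = -2893/(169/((-49*(-48))) + 33062/(12328 - 3086)) = -2893/(169/2352 + 33062/9242) = -2893/(169*(1/2352) + 33062*(1/9242)) = -2893/(169/2352 + 16531/4621) = -2893/39661861/10868592 = -2893*10868592/39661861 = -31442836656/39661861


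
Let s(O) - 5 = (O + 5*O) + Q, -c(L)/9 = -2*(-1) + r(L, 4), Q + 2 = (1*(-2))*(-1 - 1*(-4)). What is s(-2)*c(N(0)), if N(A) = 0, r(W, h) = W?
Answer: 270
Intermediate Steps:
Q = -8 (Q = -2 + (1*(-2))*(-1 - 1*(-4)) = -2 - 2*(-1 + 4) = -2 - 2*3 = -2 - 6 = -8)
c(L) = -18 - 9*L (c(L) = -9*(-2*(-1) + L) = -9*(2 + L) = -18 - 9*L)
s(O) = -3 + 6*O (s(O) = 5 + ((O + 5*O) - 8) = 5 + (6*O - 8) = 5 + (-8 + 6*O) = -3 + 6*O)
s(-2)*c(N(0)) = (-3 + 6*(-2))*(-18 - 9*0) = (-3 - 12)*(-18 + 0) = -15*(-18) = 270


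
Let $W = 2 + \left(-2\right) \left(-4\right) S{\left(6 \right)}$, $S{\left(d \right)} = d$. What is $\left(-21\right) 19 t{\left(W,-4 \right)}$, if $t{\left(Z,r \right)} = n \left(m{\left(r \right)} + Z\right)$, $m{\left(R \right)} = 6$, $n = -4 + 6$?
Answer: $-44688$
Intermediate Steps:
$n = 2$
$W = 50$ ($W = 2 + \left(-2\right) \left(-4\right) 6 = 2 + 8 \cdot 6 = 2 + 48 = 50$)
$t{\left(Z,r \right)} = 12 + 2 Z$ ($t{\left(Z,r \right)} = 2 \left(6 + Z\right) = 12 + 2 Z$)
$\left(-21\right) 19 t{\left(W,-4 \right)} = \left(-21\right) 19 \left(12 + 2 \cdot 50\right) = - 399 \left(12 + 100\right) = \left(-399\right) 112 = -44688$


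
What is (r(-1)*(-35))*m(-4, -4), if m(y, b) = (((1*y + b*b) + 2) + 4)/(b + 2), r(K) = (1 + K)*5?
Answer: 0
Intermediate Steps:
r(K) = 5 + 5*K
m(y, b) = (6 + y + b²)/(2 + b) (m(y, b) = (((y + b²) + 2) + 4)/(2 + b) = ((2 + y + b²) + 4)/(2 + b) = (6 + y + b²)/(2 + b))
(r(-1)*(-35))*m(-4, -4) = ((5 + 5*(-1))*(-35))*((6 - 4 + (-4)²)/(2 - 4)) = ((5 - 5)*(-35))*((6 - 4 + 16)/(-2)) = (0*(-35))*(-½*18) = 0*(-9) = 0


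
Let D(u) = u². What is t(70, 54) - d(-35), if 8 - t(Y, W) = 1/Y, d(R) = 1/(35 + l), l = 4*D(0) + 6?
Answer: 22849/2870 ≈ 7.9613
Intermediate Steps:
l = 6 (l = 4*0² + 6 = 4*0 + 6 = 0 + 6 = 6)
d(R) = 1/41 (d(R) = 1/(35 + 6) = 1/41)
t(Y, W) = 8 - 1/Y
t(70, 54) - d(-35) = (8 - 1/70) - 1*1/41 = (8 - 1*1/70) - 1/41 = (8 - 1/70) - 1/41 = 559/70 - 1/41 = 22849/2870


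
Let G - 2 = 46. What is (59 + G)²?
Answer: 11449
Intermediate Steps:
G = 48 (G = 2 + 46 = 48)
(59 + G)² = (59 + 48)² = 107² = 11449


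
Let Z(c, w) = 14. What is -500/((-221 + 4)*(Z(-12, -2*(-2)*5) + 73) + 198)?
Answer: 500/18681 ≈ 0.026765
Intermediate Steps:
-500/((-221 + 4)*(Z(-12, -2*(-2)*5) + 73) + 198) = -500/((-221 + 4)*(14 + 73) + 198) = -500/(-217*87 + 198) = -500/(-18879 + 198) = -500/(-18681) = -500*(-1/18681) = 500/18681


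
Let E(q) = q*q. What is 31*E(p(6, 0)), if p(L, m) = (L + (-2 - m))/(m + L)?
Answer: 124/9 ≈ 13.778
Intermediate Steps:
p(L, m) = (-2 + L - m)/(L + m)
E(q) = q**2
31*E(p(6, 0)) = 31*((-2 + 6 - 1*0)/(6 + 0))**2 = 31*((-2 + 6 + 0)/6)**2 = 31*((1/6)*4)**2 = 31*(2/3)**2 = 31*(4/9) = 124/9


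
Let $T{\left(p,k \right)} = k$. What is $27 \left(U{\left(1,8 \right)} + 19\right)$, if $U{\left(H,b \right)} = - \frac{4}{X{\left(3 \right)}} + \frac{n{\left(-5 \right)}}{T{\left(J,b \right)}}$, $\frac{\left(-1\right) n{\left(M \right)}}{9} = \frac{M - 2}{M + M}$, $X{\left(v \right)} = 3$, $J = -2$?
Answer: $\frac{36459}{80} \approx 455.74$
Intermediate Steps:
$n{\left(M \right)} = - \frac{9 \left(-2 + M\right)}{2 M}$ ($n{\left(M \right)} = - 9 \frac{M - 2}{M + M} = - 9 \frac{-2 + M}{2 M} = - \frac{9 \left(-2 + M\right)}{2 M}$)
$U{\left(H,b \right)} = - \frac{4}{3} - \frac{63}{10 b}$ ($U{\left(H,b \right)} = - \frac{4}{3} + \frac{- \frac{9}{2} + \frac{9}{-5}}{b} = \left(-4\right) \frac{1}{3} + \frac{- \frac{9}{2} + 9 \left(- \frac{1}{5}\right)}{b} = - \frac{4}{3} + \frac{- \frac{9}{2} - \frac{9}{5}}{b} = - \frac{4}{3} - \frac{63}{10 b}$)
$27 \left(U{\left(1,8 \right)} + 19\right) = 27 \left(\frac{-189 - 320}{30 \cdot 8} + 19\right) = 27 \left(\frac{1}{30} \cdot \frac{1}{8} \left(-189 - 320\right) + 19\right) = 27 \left(\frac{1}{30} \cdot \frac{1}{8} \left(-509\right) + 19\right) = 27 \left(- \frac{509}{240} + 19\right) = 27 \cdot \frac{4051}{240} = \frac{36459}{80}$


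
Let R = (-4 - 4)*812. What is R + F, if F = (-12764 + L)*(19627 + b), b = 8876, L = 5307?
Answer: -212553367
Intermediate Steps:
F = -212546871 (F = (-12764 + 5307)*(19627 + 8876) = -7457*28503 = -212546871)
R = -6496 (R = -8*812 = -6496)
R + F = -6496 - 212546871 = -212553367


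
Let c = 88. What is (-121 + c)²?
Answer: 1089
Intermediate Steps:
(-121 + c)² = (-121 + 88)² = (-33)² = 1089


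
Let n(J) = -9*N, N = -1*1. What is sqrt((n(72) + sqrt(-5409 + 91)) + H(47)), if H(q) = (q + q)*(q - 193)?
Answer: sqrt(-13715 + I*sqrt(5318)) ≈ 0.3113 + 117.11*I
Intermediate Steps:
H(q) = 2*q*(-193 + q) (H(q) = (2*q)*(-193 + q) = 2*q*(-193 + q))
N = -1
n(J) = 9 (n(J) = -9*(-1) = 9)
sqrt((n(72) + sqrt(-5409 + 91)) + H(47)) = sqrt((9 + sqrt(-5409 + 91)) + 2*47*(-193 + 47)) = sqrt((9 + sqrt(-5318)) + 2*47*(-146)) = sqrt((9 + I*sqrt(5318)) - 13724) = sqrt(-13715 + I*sqrt(5318))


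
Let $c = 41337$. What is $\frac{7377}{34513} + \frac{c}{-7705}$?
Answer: $- \frac{1369824096}{265922665} \approx -5.1512$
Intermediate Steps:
$\frac{7377}{34513} + \frac{c}{-7705} = \frac{7377}{34513} + \frac{41337}{-7705} = 7377 \cdot \frac{1}{34513} + 41337 \left(- \frac{1}{7705}\right) = \frac{7377}{34513} - \frac{41337}{7705} = - \frac{1369824096}{265922665}$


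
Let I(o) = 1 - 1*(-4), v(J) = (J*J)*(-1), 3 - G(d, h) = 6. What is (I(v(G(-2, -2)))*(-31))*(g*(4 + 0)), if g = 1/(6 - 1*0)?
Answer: -310/3 ≈ -103.33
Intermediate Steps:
G(d, h) = -3 (G(d, h) = 3 - 1*6 = 3 - 6 = -3)
v(J) = -J**2 (v(J) = J**2*(-1) = -J**2)
I(o) = 5 (I(o) = 1 + 4 = 5)
g = 1/6 (g = 1/(6 + 0) = 1/6 ≈ 0.16667)
(I(v(G(-2, -2)))*(-31))*(g*(4 + 0)) = (5*(-31))*((4 + 0)/6) = -155*4/6 = -155*2/3 = -310/3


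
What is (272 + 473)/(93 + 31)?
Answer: 745/124 ≈ 6.0081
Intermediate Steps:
(272 + 473)/(93 + 31) = 745/124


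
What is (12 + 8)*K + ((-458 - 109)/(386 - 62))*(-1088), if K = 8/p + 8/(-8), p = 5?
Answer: 1916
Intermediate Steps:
K = 3/5 (K = 8/5 + 8/(-8) = 8*(1/5) + 8*(-1/8) = 8/5 - 1 = 3/5 ≈ 0.60000)
(12 + 8)*K + ((-458 - 109)/(386 - 62))*(-1088) = (12 + 8)*(3/5) + ((-458 - 109)/(386 - 62))*(-1088) = 20*(3/5) - 567/324*(-1088) = 12 - 567*1/324*(-1088) = 12 - 7/4*(-1088) = 12 + 1904 = 1916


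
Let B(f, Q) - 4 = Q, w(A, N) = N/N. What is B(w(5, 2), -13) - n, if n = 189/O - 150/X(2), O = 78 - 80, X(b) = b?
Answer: 321/2 ≈ 160.50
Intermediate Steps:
w(A, N) = 1
B(f, Q) = 4 + Q
O = -2
n = -339/2 (n = 189/(-2) - 150/2 = 189*(-1/2) - 150*1/2 = -189/2 - 75 = -339/2 ≈ -169.50)
B(w(5, 2), -13) - n = (4 - 13) - 1*(-339/2) = -9 + 339/2 = 321/2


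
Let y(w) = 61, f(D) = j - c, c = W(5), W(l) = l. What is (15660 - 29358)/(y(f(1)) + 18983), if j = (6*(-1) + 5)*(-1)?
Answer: -761/1058 ≈ -0.71928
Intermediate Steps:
c = 5
j = 1 (j = (-6 + 5)*(-1) = -1*(-1) = 1)
f(D) = -4 (f(D) = 1 - 1*5 = 1 - 5 = -4)
(15660 - 29358)/(y(f(1)) + 18983) = (15660 - 29358)/(61 + 18983) = -13698/19044 = -13698*1/19044 = -761/1058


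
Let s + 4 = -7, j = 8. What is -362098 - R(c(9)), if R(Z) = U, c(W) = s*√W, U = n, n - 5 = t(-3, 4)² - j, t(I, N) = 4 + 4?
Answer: -362159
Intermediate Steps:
t(I, N) = 8
s = -11 (s = -4 - 7 = -11)
n = 61 (n = 5 + (8² - 1*8) = 5 + (64 - 8) = 5 + 56 = 61)
U = 61
c(W) = -11*√W
R(Z) = 61
-362098 - R(c(9)) = -362098 - 1*61 = -362098 - 61 = -362159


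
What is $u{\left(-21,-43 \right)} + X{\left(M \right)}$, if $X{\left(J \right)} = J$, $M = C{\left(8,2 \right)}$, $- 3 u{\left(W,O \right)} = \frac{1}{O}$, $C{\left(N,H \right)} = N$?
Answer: $\frac{1033}{129} \approx 8.0078$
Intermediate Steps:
$u{\left(W,O \right)} = - \frac{1}{3 O}$
$M = 8$
$u{\left(-21,-43 \right)} + X{\left(M \right)} = - \frac{1}{3 \left(-43\right)} + 8 = \left(- \frac{1}{3}\right) \left(- \frac{1}{43}\right) + 8 = \frac{1}{129} + 8 = \frac{1033}{129}$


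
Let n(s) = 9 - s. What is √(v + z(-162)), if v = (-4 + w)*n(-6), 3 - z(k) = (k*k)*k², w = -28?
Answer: 3*I*√76527557 ≈ 26244.0*I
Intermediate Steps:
z(k) = 3 - k⁴ (z(k) = 3 - k*k*k² = 3 - k²*k² = 3 - k⁴)
v = -480 (v = (-4 - 28)*(9 - 1*(-6)) = -32*(9 + 6) = -32*15 = -480)
√(v + z(-162)) = √(-480 + (3 - 1*(-162)⁴)) = √(-480 + (3 - 1*688747536)) = √(-480 + (3 - 688747536)) = √(-480 - 688747533) = √(-688748013) = 3*I*√76527557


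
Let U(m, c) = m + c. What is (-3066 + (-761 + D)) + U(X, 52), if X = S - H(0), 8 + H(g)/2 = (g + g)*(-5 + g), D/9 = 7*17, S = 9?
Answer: -2679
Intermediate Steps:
D = 1071 (D = 9*(7*17) = 9*119 = 1071)
H(g) = -16 + 4*g*(-5 + g) (H(g) = -16 + 2*((g + g)*(-5 + g)) = -16 + 2*((2*g)*(-5 + g)) = -16 + 2*(2*g*(-5 + g)) = -16 + 4*g*(-5 + g))
X = 25 (X = 9 - (-16 - 20*0 + 4*0²) = 9 - (-16 + 0 + 4*0) = 9 - (-16 + 0 + 0) = 9 - 1*(-16) = 9 + 16 = 25)
U(m, c) = c + m
(-3066 + (-761 + D)) + U(X, 52) = (-3066 + (-761 + 1071)) + (52 + 25) = (-3066 + 310) + 77 = -2756 + 77 = -2679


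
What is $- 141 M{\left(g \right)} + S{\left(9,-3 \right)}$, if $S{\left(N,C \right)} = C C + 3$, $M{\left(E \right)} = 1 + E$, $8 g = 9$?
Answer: $- \frac{2301}{8} \approx -287.63$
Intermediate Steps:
$g = \frac{9}{8}$ ($g = \frac{1}{8} \cdot 9 = \frac{9}{8} \approx 1.125$)
$S{\left(N,C \right)} = 3 + C^{2}$ ($S{\left(N,C \right)} = C^{2} + 3 = 3 + C^{2}$)
$- 141 M{\left(g \right)} + S{\left(9,-3 \right)} = - 141 \left(1 + \frac{9}{8}\right) + \left(3 + \left(-3\right)^{2}\right) = \left(-141\right) \frac{17}{8} + \left(3 + 9\right) = - \frac{2397}{8} + 12 = - \frac{2301}{8}$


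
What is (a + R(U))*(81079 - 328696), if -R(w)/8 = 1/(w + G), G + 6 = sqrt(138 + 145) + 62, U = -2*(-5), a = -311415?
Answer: 314075873269791/4073 - 1980936*sqrt(283)/4073 ≈ 7.7112e+10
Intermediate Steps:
U = 10
G = 56 + sqrt(283) (G = -6 + (sqrt(138 + 145) + 62) = -6 + (sqrt(283) + 62) = -6 + (62 + sqrt(283)) = 56 + sqrt(283) ≈ 72.823)
R(w) = -8/(56 + w + sqrt(283)) (R(w) = -8/(w + (56 + sqrt(283))) = -8/(56 + w + sqrt(283)))
(a + R(U))*(81079 - 328696) = (-311415 - 8/(56 + 10 + sqrt(283)))*(81079 - 328696) = (-311415 - 8/(66 + sqrt(283)))*(-247617) = 77111648055 + 1980936/(66 + sqrt(283))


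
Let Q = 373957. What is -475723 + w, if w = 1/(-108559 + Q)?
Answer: -126255932753/265398 ≈ -4.7572e+5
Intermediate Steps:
w = 1/265398 (w = 1/(-108559 + 373957) = 1/265398 ≈ 3.7679e-6)
-475723 + w = -475723 + 1/265398 = -126255932753/265398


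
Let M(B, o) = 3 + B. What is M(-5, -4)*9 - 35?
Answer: -53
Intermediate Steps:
M(-5, -4)*9 - 35 = (3 - 5)*9 - 35 = -2*9 - 35 = -18 - 35 = -53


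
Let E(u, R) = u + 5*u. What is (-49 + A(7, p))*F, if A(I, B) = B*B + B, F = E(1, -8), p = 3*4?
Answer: 642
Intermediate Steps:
p = 12
E(u, R) = 6*u
F = 6 (F = 6*1 = 6)
A(I, B) = B + B² (A(I, B) = B² + B = B + B²)
(-49 + A(7, p))*F = (-49 + 12*(1 + 12))*6 = (-49 + 12*13)*6 = (-49 + 156)*6 = 107*6 = 642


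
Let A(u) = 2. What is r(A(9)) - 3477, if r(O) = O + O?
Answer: -3473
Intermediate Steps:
r(O) = 2*O
r(A(9)) - 3477 = 2*2 - 3477 = 4 - 3477 = -3473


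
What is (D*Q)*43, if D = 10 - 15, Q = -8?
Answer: 1720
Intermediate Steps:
D = -5
(D*Q)*43 = -5*(-8)*43 = 40*43 = 1720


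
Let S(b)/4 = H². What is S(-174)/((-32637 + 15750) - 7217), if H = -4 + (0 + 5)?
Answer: -1/6026 ≈ -0.00016595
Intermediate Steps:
H = 1 (H = -4 + 5 = 1)
S(b) = 4 (S(b) = 4*1² = 4*1 = 4)
S(-174)/((-32637 + 15750) - 7217) = 4/((-32637 + 15750) - 7217) = 4/(-16887 - 7217) = 4/(-24104) = 4*(-1/24104) = -1/6026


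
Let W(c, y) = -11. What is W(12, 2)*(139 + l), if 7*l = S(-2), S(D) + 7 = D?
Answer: -10604/7 ≈ -1514.9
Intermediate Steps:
S(D) = -7 + D
l = -9/7 (l = (-7 - 2)/7 = (1/7)*(-9) = -9/7 ≈ -1.2857)
W(12, 2)*(139 + l) = -11*(139 - 9/7) = -11*964/7 = -10604/7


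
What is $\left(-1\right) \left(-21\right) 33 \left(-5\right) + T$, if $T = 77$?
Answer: $-3388$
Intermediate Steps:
$\left(-1\right) \left(-21\right) 33 \left(-5\right) + T = \left(-1\right) \left(-21\right) 33 \left(-5\right) + 77 = 21 \left(-165\right) + 77 = -3465 + 77 = -3388$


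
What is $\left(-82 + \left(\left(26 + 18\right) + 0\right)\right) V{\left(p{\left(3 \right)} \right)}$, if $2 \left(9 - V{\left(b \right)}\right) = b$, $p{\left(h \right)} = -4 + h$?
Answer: $-361$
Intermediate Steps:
$V{\left(b \right)} = 9 - \frac{b}{2}$
$\left(-82 + \left(\left(26 + 18\right) + 0\right)\right) V{\left(p{\left(3 \right)} \right)} = \left(-82 + \left(\left(26 + 18\right) + 0\right)\right) \left(9 - \frac{-4 + 3}{2}\right) = \left(-82 + \left(44 + 0\right)\right) \left(9 - - \frac{1}{2}\right) = \left(-82 + 44\right) \left(9 + \frac{1}{2}\right) = \left(-38\right) \frac{19}{2} = -361$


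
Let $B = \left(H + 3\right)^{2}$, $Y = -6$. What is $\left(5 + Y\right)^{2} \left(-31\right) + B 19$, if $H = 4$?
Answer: $900$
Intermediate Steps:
$B = 49$ ($B = \left(4 + 3\right)^{2} = 7^{2} = 49$)
$\left(5 + Y\right)^{2} \left(-31\right) + B 19 = \left(5 - 6\right)^{2} \left(-31\right) + 49 \cdot 19 = \left(-1\right)^{2} \left(-31\right) + 931 = 1 \left(-31\right) + 931 = -31 + 931 = 900$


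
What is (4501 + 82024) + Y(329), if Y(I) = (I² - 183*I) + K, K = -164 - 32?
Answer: 134363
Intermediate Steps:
K = -196
Y(I) = -196 + I² - 183*I (Y(I) = (I² - 183*I) - 196 = -196 + I² - 183*I)
(4501 + 82024) + Y(329) = (4501 + 82024) + (-196 + 329² - 183*329) = 86525 + (-196 + 108241 - 60207) = 86525 + 47838 = 134363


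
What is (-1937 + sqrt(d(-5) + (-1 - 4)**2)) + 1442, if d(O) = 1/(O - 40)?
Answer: -495 + 2*sqrt(1405)/15 ≈ -490.00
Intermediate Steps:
d(O) = 1/(-40 + O)
(-1937 + sqrt(d(-5) + (-1 - 4)**2)) + 1442 = (-1937 + sqrt(1/(-40 - 5) + (-1 - 4)**2)) + 1442 = (-1937 + sqrt(1/(-45) + (-5)**2)) + 1442 = (-1937 + sqrt(-1/45 + 25)) + 1442 = (-1937 + sqrt(1124/45)) + 1442 = (-1937 + 2*sqrt(1405)/15) + 1442 = -495 + 2*sqrt(1405)/15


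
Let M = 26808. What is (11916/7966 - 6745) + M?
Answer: 79916887/3983 ≈ 20065.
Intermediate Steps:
(11916/7966 - 6745) + M = (11916/7966 - 6745) + 26808 = (11916*(1/7966) - 6745) + 26808 = (5958/3983 - 6745) + 26808 = -26859377/3983 + 26808 = 79916887/3983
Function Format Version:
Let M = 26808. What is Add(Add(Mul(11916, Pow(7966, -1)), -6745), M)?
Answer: Rational(79916887, 3983) ≈ 20065.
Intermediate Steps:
Add(Add(Mul(11916, Pow(7966, -1)), -6745), M) = Add(Add(Mul(11916, Pow(7966, -1)), -6745), 26808) = Add(Add(Mul(11916, Rational(1, 7966)), -6745), 26808) = Add(Add(Rational(5958, 3983), -6745), 26808) = Add(Rational(-26859377, 3983), 26808) = Rational(79916887, 3983)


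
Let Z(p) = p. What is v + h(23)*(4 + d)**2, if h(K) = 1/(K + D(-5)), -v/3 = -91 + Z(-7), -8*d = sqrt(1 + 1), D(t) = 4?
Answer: 9427/32 - sqrt(2)/27 ≈ 294.54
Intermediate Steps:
d = -sqrt(2)/8 (d = -sqrt(1 + 1)/8 = -sqrt(2)/8 ≈ -0.17678)
v = 294 (v = -3*(-91 - 7) = -3*(-98) = 294)
h(K) = 1/(4 + K) (h(K) = 1/(K + 4) = 1/(4 + K))
v + h(23)*(4 + d)**2 = 294 + (4 - sqrt(2)/8)**2/(4 + 23) = 294 + (4 - sqrt(2)/8)**2/27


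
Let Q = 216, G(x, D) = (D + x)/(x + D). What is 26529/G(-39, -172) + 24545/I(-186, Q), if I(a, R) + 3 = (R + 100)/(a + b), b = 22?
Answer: 4352513/202 ≈ 21547.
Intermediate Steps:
G(x, D) = 1 (G(x, D) = (D + x)/(D + x) = 1)
I(a, R) = -3 + (100 + R)/(22 + a) (I(a, R) = -3 + (R + 100)/(a + 22) = -3 + (100 + R)/(22 + a))
26529/G(-39, -172) + 24545/I(-186, Q) = 26529/1 + 24545/(((34 + 216 - 3*(-186))/(22 - 186))) = 26529*1 + 24545/(((34 + 216 + 558)/(-164))) = 26529 + 24545/((-1/164*808)) = 26529 + 24545/(-202/41) = 26529 + 24545*(-41/202) = 26529 - 1006345/202 = 4352513/202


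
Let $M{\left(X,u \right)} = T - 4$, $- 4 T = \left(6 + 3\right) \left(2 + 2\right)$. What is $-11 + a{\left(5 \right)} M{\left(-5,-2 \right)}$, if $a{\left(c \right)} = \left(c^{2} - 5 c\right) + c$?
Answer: $-76$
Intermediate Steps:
$T = -9$ ($T = - \frac{\left(6 + 3\right) \left(2 + 2\right)}{4} = - \frac{9 \cdot 4}{4} = \left(- \frac{1}{4}\right) 36 = -9$)
$a{\left(c \right)} = c^{2} - 4 c$
$M{\left(X,u \right)} = -13$ ($M{\left(X,u \right)} = -9 - 4 = -13$)
$-11 + a{\left(5 \right)} M{\left(-5,-2 \right)} = -11 + 5 \left(-4 + 5\right) \left(-13\right) = -11 + 5 \cdot 1 \left(-13\right) = -11 + 5 \left(-13\right) = -11 - 65 = -76$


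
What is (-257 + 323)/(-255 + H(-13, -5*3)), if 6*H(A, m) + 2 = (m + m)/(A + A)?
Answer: -5148/19901 ≈ -0.25868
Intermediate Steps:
H(A, m) = -⅓ + m/(6*A) (H(A, m) = -⅓ + ((m + m)/(A + A))/6 = -⅓ + ((2*m)/((2*A)))/6 = -⅓ + ((2*m)*(1/(2*A)))/6 = -⅓ + (m/A)/6 = -⅓ + m/(6*A))
(-257 + 323)/(-255 + H(-13, -5*3)) = (-257 + 323)/(-255 + (⅙)*(-5*3 - 2*(-13))/(-13)) = 66/(-255 + (⅙)*(-1/13)*(-15 + 26)) = 66/(-255 + (⅙)*(-1/13)*11) = 66/(-255 - 11/78) = 66/(-19901/78) = 66*(-78/19901) = -5148/19901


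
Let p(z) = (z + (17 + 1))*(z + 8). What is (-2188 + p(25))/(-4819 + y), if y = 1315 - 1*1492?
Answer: 769/4996 ≈ 0.15392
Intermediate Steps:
y = -177 (y = 1315 - 1492 = -177)
p(z) = (8 + z)*(18 + z) (p(z) = (z + 18)*(8 + z) = (18 + z)*(8 + z) = (8 + z)*(18 + z))
(-2188 + p(25))/(-4819 + y) = (-2188 + (144 + 25² + 26*25))/(-4819 - 177) = (-2188 + (144 + 625 + 650))/(-4996) = (-2188 + 1419)*(-1/4996) = -769*(-1/4996) = 769/4996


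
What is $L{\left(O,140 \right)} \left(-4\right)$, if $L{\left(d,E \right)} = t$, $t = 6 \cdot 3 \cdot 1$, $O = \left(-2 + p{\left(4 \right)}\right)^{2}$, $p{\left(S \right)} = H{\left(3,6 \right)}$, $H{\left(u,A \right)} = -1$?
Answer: $-72$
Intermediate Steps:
$p{\left(S \right)} = -1$
$O = 9$ ($O = \left(-2 - 1\right)^{2} = \left(-3\right)^{2} = 9$)
$t = 18$ ($t = 18 \cdot 1 = 18$)
$L{\left(d,E \right)} = 18$
$L{\left(O,140 \right)} \left(-4\right) = 18 \left(-4\right) = -72$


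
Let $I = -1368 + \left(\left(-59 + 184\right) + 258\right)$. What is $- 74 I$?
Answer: $72890$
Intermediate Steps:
$I = -985$ ($I = -1368 + \left(125 + 258\right) = -1368 + 383 = -985$)
$- 74 I = \left(-74\right) \left(-985\right) = 72890$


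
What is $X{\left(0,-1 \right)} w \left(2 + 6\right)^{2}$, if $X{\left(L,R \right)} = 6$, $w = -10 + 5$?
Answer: $-1920$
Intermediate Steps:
$w = -5$
$X{\left(0,-1 \right)} w \left(2 + 6\right)^{2} = 6 \left(-5\right) \left(2 + 6\right)^{2} = - 30 \cdot 8^{2} = \left(-30\right) 64 = -1920$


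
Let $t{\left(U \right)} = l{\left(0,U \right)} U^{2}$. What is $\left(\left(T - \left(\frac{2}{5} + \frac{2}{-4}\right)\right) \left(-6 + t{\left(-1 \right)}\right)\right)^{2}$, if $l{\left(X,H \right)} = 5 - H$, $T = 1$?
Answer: $0$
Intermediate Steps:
$t{\left(U \right)} = U^{2} \left(5 - U\right)$ ($t{\left(U \right)} = \left(5 - U\right) U^{2} = U^{2} \left(5 - U\right)$)
$\left(\left(T - \left(\frac{2}{5} + \frac{2}{-4}\right)\right) \left(-6 + t{\left(-1 \right)}\right)\right)^{2} = \left(\left(1 - \left(\frac{2}{5} + \frac{2}{-4}\right)\right) \left(-6 + \left(-1\right)^{2} \left(5 - -1\right)\right)\right)^{2} = \left(\left(1 - \left(2 \cdot \frac{1}{5} + 2 \left(- \frac{1}{4}\right)\right)\right) \left(-6 + 1 \left(5 + 1\right)\right)\right)^{2} = \left(\left(1 - \left(\frac{2}{5} - \frac{1}{2}\right)\right) \left(-6 + 1 \cdot 6\right)\right)^{2} = \left(\left(1 - - \frac{1}{10}\right) \left(-6 + 6\right)\right)^{2} = \left(\left(1 + \frac{1}{10}\right) 0\right)^{2} = \left(\frac{11}{10} \cdot 0\right)^{2} = 0^{2} = 0$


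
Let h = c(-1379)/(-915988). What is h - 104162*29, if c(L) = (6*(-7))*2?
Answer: -691730779885/228997 ≈ -3.0207e+6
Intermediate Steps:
c(L) = -84 (c(L) = -42*2 = -84)
h = 21/228997 (h = -84/(-915988) = -84*(-1/915988) = 21/228997 ≈ 9.1704e-5)
h - 104162*29 = 21/228997 - 104162*29 = 21/228997 - 1*3020698 = 21/228997 - 3020698 = -691730779885/228997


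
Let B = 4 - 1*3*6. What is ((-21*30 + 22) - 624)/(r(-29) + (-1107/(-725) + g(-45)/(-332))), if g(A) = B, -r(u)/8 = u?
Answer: -148271200/28110037 ≈ -5.2747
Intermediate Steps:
r(u) = -8*u
B = -14 (B = 4 - 3*6 = 4 - 18 = -14)
g(A) = -14
((-21*30 + 22) - 624)/(r(-29) + (-1107/(-725) + g(-45)/(-332))) = ((-21*30 + 22) - 624)/(-8*(-29) + (-1107/(-725) - 14/(-332))) = ((-630 + 22) - 624)/(232 + (-1107*(-1/725) - 14*(-1/332))) = (-608 - 624)/(232 + (1107/725 + 7/166)) = -1232/(232 + 188837/120350) = -1232/28110037/120350 = -1232*120350/28110037 = -148271200/28110037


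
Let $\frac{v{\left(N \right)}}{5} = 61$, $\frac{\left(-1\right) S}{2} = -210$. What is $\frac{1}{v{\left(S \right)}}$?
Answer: $\frac{1}{305} \approx 0.0032787$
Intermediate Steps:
$S = 420$ ($S = \left(-2\right) \left(-210\right) = 420$)
$v{\left(N \right)} = 305$ ($v{\left(N \right)} = 5 \cdot 61 = 305$)
$\frac{1}{v{\left(S \right)}} = \frac{1}{305}$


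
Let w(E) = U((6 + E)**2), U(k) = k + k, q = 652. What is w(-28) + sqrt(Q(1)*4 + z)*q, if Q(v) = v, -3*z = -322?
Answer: 968 + 652*sqrt(1002)/3 ≈ 7847.6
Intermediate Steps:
z = 322/3 (z = -1/3*(-322) = 322/3 ≈ 107.33)
U(k) = 2*k
w(E) = 2*(6 + E)**2
w(-28) + sqrt(Q(1)*4 + z)*q = 2*(6 - 28)**2 + sqrt(1*4 + 322/3)*652 = 2*(-22)**2 + sqrt(4 + 322/3)*652 = 2*484 + sqrt(334/3)*652 = 968 + (sqrt(1002)/3)*652 = 968 + 652*sqrt(1002)/3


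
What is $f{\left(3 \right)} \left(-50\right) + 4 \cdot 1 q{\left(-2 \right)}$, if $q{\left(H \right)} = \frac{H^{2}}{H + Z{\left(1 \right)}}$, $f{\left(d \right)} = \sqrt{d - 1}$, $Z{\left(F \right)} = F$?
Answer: $-16 - 50 \sqrt{2} \approx -86.711$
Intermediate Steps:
$f{\left(d \right)} = \sqrt{-1 + d}$
$q{\left(H \right)} = \frac{H^{2}}{1 + H}$ ($q{\left(H \right)} = \frac{H^{2}}{H + 1} = \frac{H^{2}}{1 + H}$)
$f{\left(3 \right)} \left(-50\right) + 4 \cdot 1 q{\left(-2 \right)} = \sqrt{-1 + 3} \left(-50\right) + 4 \cdot 1 \frac{\left(-2\right)^{2}}{1 - 2} = \sqrt{2} \left(-50\right) + 4 \frac{4}{-1} = - 50 \sqrt{2} + 4 \cdot 4 \left(-1\right) = - 50 \sqrt{2} + 4 \left(-4\right) = - 50 \sqrt{2} - 16 = -16 - 50 \sqrt{2}$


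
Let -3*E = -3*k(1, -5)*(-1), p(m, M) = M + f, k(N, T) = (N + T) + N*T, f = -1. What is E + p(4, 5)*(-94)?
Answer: -367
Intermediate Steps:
k(N, T) = N + T + N*T
p(m, M) = -1 + M (p(m, M) = M - 1 = -1 + M)
E = 9 (E = -(-3*(1 - 5 + 1*(-5)))*(-1)/3 = -(-3*(1 - 5 - 5))*(-1)/3 = -(-3*(-9))*(-1)/3 = -9*(-1) = -1/3*(-27) = 9)
E + p(4, 5)*(-94) = 9 + (-1 + 5)*(-94) = 9 + 4*(-94) = 9 - 376 = -367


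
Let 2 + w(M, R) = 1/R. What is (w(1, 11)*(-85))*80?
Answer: 142800/11 ≈ 12982.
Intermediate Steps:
w(M, R) = -2 + 1/R
(w(1, 11)*(-85))*80 = ((-2 + 1/11)*(-85))*80 = -21/11*(-85)*80 = (1785/11)*80 = 142800/11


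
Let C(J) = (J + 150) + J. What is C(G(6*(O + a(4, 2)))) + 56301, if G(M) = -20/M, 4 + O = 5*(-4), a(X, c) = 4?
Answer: 169354/3 ≈ 56451.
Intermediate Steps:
O = -24 (O = -4 + 5*(-4) = -4 - 20 = -24)
C(J) = 150 + 2*J (C(J) = (150 + J) + J = 150 + 2*J)
C(G(6*(O + a(4, 2)))) + 56301 = (150 + 2*(-20*1/(6*(-24 + 4)))) + 56301 = (150 + 2*(-20/(6*(-20)))) + 56301 = (150 + 2*(-20/(-120))) + 56301 = (150 + 2*(-20*(-1/120))) + 56301 = (150 + 2*(⅙)) + 56301 = (150 + ⅓) + 56301 = 451/3 + 56301 = 169354/3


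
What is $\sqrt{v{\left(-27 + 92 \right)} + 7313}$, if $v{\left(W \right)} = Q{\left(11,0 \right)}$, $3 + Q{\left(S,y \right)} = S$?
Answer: $\sqrt{7321} \approx 85.563$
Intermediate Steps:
$Q{\left(S,y \right)} = -3 + S$
$v{\left(W \right)} = 8$ ($v{\left(W \right)} = -3 + 11 = 8$)
$\sqrt{v{\left(-27 + 92 \right)} + 7313} = \sqrt{8 + 7313} = \sqrt{7321}$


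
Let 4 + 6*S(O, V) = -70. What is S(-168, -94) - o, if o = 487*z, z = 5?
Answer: -7342/3 ≈ -2447.3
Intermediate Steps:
S(O, V) = -37/3 (S(O, V) = -⅔ + (⅙)*(-70) = -⅔ - 35/3 = -37/3)
o = 2435 (o = 487*5 = 2435)
S(-168, -94) - o = -37/3 - 1*2435 = -37/3 - 2435 = -7342/3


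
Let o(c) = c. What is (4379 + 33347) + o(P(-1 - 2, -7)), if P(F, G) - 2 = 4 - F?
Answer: 37735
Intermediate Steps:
P(F, G) = 6 - F (P(F, G) = 2 + (4 - F) = 6 - F)
(4379 + 33347) + o(P(-1 - 2, -7)) = (4379 + 33347) + (6 - (-1 - 2)) = 37726 + (6 - 1*(-3)) = 37726 + (6 + 3) = 37726 + 9 = 37735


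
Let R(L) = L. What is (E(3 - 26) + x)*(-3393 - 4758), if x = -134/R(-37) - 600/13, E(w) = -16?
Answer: 17652558/37 ≈ 4.7710e+5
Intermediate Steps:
x = -20458/481 (x = -134/(-37) - 600/13 = -134*(-1/37) - 600*1/13 = 134/37 - 600/13 = -20458/481 ≈ -42.532)
(E(3 - 26) + x)*(-3393 - 4758) = (-16 - 20458/481)*(-3393 - 4758) = -28154/481*(-8151) = 17652558/37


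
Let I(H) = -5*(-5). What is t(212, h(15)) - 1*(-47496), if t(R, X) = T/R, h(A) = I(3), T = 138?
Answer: 5034645/106 ≈ 47497.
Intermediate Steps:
I(H) = 25
h(A) = 25
t(R, X) = 138/R
t(212, h(15)) - 1*(-47496) = 138/212 - 1*(-47496) = 138*(1/212) + 47496 = 69/106 + 47496 = 5034645/106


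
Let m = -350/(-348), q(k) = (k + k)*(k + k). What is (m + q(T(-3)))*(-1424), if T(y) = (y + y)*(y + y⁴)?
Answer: -108537905848/87 ≈ -1.2476e+9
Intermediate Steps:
T(y) = 2*y*(y + y⁴) (T(y) = (2*y)*(y + y⁴) = 2*y*(y + y⁴))
q(k) = 4*k² (q(k) = (2*k)*(2*k) = 4*k²)
m = 175/174 (m = -350*(-1/348) = 175/174 ≈ 1.0057)
(m + q(T(-3)))*(-1424) = (175/174 + 4*(2*(-3)²*(1 + (-3)³))²)*(-1424) = (175/174 + 4*(2*9*(1 - 27))²)*(-1424) = (175/174 + 4*(2*9*(-26))²)*(-1424) = (175/174 + 4*(-468)²)*(-1424) = (175/174 + 4*219024)*(-1424) = (175/174 + 876096)*(-1424) = (152440879/174)*(-1424) = -108537905848/87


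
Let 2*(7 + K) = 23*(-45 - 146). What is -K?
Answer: 4407/2 ≈ 2203.5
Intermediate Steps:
K = -4407/2 (K = -7 + (23*(-45 - 146))/2 = -7 + (23*(-191))/2 = -7 + (1/2)*(-4393) = -7 - 4393/2 = -4407/2 ≈ -2203.5)
-K = -1*(-4407/2) = 4407/2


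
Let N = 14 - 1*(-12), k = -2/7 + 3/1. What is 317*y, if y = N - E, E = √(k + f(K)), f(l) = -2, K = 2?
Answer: 8242 - 317*√35/7 ≈ 7974.1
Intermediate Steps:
k = 19/7 (k = -2*⅐ + 3*1 = -2/7 + 3 = 19/7 ≈ 2.7143)
N = 26 (N = 14 + 12 = 26)
E = √35/7 (E = √(19/7 - 2) = √(5/7) = √35/7 ≈ 0.84515)
y = 26 - √35/7 ≈ 25.155
317*y = 317*(26 - √35/7) = 8242 - 317*√35/7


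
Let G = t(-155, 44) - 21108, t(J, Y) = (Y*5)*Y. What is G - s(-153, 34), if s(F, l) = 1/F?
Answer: -1748483/153 ≈ -11428.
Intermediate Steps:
t(J, Y) = 5*Y² (t(J, Y) = (5*Y)*Y = 5*Y²)
G = -11428 (G = 5*44² - 21108 = 5*1936 - 21108 = 9680 - 21108 = -11428)
G - s(-153, 34) = -11428 - 1/(-153) = -11428 - 1*(-1/153) = -11428 + 1/153 = -1748483/153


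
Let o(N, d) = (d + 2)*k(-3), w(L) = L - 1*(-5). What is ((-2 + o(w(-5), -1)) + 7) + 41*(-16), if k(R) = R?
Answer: -654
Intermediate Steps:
w(L) = 5 + L (w(L) = L + 5 = 5 + L)
o(N, d) = -6 - 3*d (o(N, d) = (d + 2)*(-3) = (2 + d)*(-3) = -6 - 3*d)
((-2 + o(w(-5), -1)) + 7) + 41*(-16) = ((-2 + (-6 - 3*(-1))) + 7) + 41*(-16) = ((-2 + (-6 + 3)) + 7) - 656 = ((-2 - 3) + 7) - 656 = (-5 + 7) - 656 = 2 - 656 = -654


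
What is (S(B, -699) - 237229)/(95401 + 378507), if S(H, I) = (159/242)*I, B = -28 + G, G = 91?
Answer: -57520559/114685736 ≈ -0.50155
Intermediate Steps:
B = 63 (B = -28 + 91 = 63)
S(H, I) = 159*I/242 (S(H, I) = (159*(1/242))*I = 159*I/242)
(S(B, -699) - 237229)/(95401 + 378507) = ((159/242)*(-699) - 237229)/(95401 + 378507) = (-111141/242 - 237229)/473908 = -57520559/242*1/473908 = -57520559/114685736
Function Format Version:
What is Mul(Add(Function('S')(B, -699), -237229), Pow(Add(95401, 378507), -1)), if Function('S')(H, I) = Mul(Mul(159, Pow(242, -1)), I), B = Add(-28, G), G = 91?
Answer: Rational(-57520559, 114685736) ≈ -0.50155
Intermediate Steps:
B = 63 (B = Add(-28, 91) = 63)
Function('S')(H, I) = Mul(Rational(159, 242), I) (Function('S')(H, I) = Mul(Mul(159, Rational(1, 242)), I) = Mul(Rational(159, 242), I))
Mul(Add(Function('S')(B, -699), -237229), Pow(Add(95401, 378507), -1)) = Mul(Add(Mul(Rational(159, 242), -699), -237229), Pow(Add(95401, 378507), -1)) = Mul(Add(Rational(-111141, 242), -237229), Pow(473908, -1)) = Mul(Rational(-57520559, 242), Rational(1, 473908)) = Rational(-57520559, 114685736)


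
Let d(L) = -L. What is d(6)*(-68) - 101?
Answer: 307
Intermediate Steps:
d(6)*(-68) - 101 = -1*6*(-68) - 101 = -6*(-68) - 101 = 408 - 101 = 307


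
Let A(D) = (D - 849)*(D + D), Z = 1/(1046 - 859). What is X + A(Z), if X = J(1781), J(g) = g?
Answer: 61962265/34969 ≈ 1771.9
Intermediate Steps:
Z = 1/187 ≈ 0.0053476
A(D) = 2*D*(-849 + D) (A(D) = (-849 + D)*(2*D) = 2*D*(-849 + D))
X = 1781
X + A(Z) = 1781 + 2*(1/187)*(-849 + 1/187) = 1781 + 2*(1/187)*(-158762/187) = 1781 - 317524/34969 = 61962265/34969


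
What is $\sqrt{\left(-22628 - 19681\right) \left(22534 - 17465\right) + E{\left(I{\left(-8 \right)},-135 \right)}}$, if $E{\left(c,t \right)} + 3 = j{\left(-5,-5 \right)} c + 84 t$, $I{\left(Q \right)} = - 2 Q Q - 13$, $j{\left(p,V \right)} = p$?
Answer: $9 i \sqrt{2647839} \approx 14645.0 i$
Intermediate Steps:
$I{\left(Q \right)} = -13 - 2 Q^{2}$ ($I{\left(Q \right)} = - 2 Q^{2} - 13 = -13 - 2 Q^{2}$)
$E{\left(c,t \right)} = -3 - 5 c + 84 t$ ($E{\left(c,t \right)} = -3 - \left(- 84 t + 5 c\right) = -3 - 5 c + 84 t$)
$\sqrt{\left(-22628 - 19681\right) \left(22534 - 17465\right) + E{\left(I{\left(-8 \right)},-135 \right)}} = \sqrt{\left(-22628 - 19681\right) \left(22534 - 17465\right) - \left(11343 + 5 \left(-13 - 2 \left(-8\right)^{2}\right)\right)} = \sqrt{\left(-42309\right) 5069 - \left(11343 + 5 \left(-13 - 128\right)\right)} = \sqrt{-214464321 - \left(11343 + 5 \left(-13 - 128\right)\right)} = \sqrt{-214464321 - 10638} = \sqrt{-214474959} = 9 i \sqrt{2647839}$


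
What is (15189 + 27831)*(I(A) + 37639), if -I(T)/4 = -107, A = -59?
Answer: 1637642340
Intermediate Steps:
I(T) = 428 (I(T) = -4*(-107) = 428)
(15189 + 27831)*(I(A) + 37639) = (15189 + 27831)*(428 + 37639) = 43020*38067 = 1637642340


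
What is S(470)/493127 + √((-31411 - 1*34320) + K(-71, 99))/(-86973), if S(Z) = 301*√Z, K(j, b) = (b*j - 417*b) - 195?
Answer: 301*√470/493127 - I*√114238/86973 ≈ 0.013233 - 0.0038862*I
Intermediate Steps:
K(j, b) = -195 - 417*b + b*j (K(j, b) = (-417*b + b*j) - 195 = -195 - 417*b + b*j)
S(470)/493127 + √((-31411 - 1*34320) + K(-71, 99))/(-86973) = (301*√470)/493127 + √((-31411 - 1*34320) + (-195 - 417*99 + 99*(-71)))/(-86973) = (301*√470)*(1/493127) + √((-31411 - 34320) + (-195 - 41283 - 7029))*(-1/86973) = 301*√470/493127 + √(-65731 - 48507)*(-1/86973) = 301*√470/493127 + √(-114238)*(-1/86973) = 301*√470/493127 + (I*√114238)*(-1/86973) = 301*√470/493127 - I*√114238/86973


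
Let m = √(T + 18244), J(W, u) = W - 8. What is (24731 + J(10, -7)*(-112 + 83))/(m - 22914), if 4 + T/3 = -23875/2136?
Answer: -44726030096/41535959627 - 49346*√256266778/124607878881 ≈ -1.0831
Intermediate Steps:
J(W, u) = -8 + W
T = -32419/712 (T = -12 + 3*(-23875/2136) = -12 - 23875/712 = -32419/712 ≈ -45.532)
m = 3*√256266778/356 (m = √(-32419/712 + 18244) = √(12957309/712) = 3*√256266778/356 ≈ 134.90)
(24731 + J(10, -7)*(-112 + 83))/(m - 22914) = (24731 + (-8 + 10)*(-112 + 83))/(3*√256266778/356 - 22914) = (24731 + 2*(-29))/(-22914 + 3*√256266778/356) = (24731 - 58)/(-22914 + 3*√256266778/356) = 24673/(-22914 + 3*√256266778/356)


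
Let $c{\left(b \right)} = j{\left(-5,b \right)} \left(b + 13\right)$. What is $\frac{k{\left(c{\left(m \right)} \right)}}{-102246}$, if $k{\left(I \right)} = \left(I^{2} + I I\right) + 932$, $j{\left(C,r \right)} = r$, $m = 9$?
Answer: $- \frac{39670}{51123} \approx -0.77597$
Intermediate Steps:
$c{\left(b \right)} = b \left(13 + b\right)$ ($c{\left(b \right)} = b \left(b + 13\right) = b \left(13 + b\right)$)
$k{\left(I \right)} = 932 + 2 I^{2}$ ($k{\left(I \right)} = \left(I^{2} + I^{2}\right) + 932 = 2 I^{2} + 932 = 932 + 2 I^{2}$)
$\frac{k{\left(c{\left(m \right)} \right)}}{-102246} = \frac{932 + 2 \left(9 \left(13 + 9\right)\right)^{2}}{-102246} = \left(932 + 2 \left(9 \cdot 22\right)^{2}\right) \left(- \frac{1}{102246}\right) = \left(932 + 2 \cdot 198^{2}\right) \left(- \frac{1}{102246}\right) = \left(932 + 2 \cdot 39204\right) \left(- \frac{1}{102246}\right) = \left(932 + 78408\right) \left(- \frac{1}{102246}\right) = 79340 \left(- \frac{1}{102246}\right) = - \frac{39670}{51123}$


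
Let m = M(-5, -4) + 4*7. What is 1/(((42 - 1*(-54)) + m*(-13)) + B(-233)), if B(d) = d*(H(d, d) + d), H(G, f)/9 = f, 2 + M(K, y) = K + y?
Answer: 1/542765 ≈ 1.8424e-6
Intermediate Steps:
M(K, y) = -2 + K + y (M(K, y) = -2 + (K + y) = -2 + K + y)
H(G, f) = 9*f
B(d) = 10*d**2 (B(d) = d*(9*d + d) = d*(10*d) = 10*d**2)
m = 17 (m = (-2 - 5 - 4) + 4*7 = -11 + 28 = 17)
1/(((42 - 1*(-54)) + m*(-13)) + B(-233)) = 1/(((42 - 1*(-54)) + 17*(-13)) + 10*(-233)**2) = 1/(((42 + 54) - 221) + 10*54289) = 1/((96 - 221) + 542890) = 1/(-125 + 542890) = 1/542765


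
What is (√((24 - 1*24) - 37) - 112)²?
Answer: (112 - I*√37)² ≈ 12507.0 - 1362.5*I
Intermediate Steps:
(√((24 - 1*24) - 37) - 112)² = (√((24 - 24) - 37) - 112)² = (√(0 - 37) - 112)² = (√(-37) - 112)² = (I*√37 - 112)² = (-112 + I*√37)²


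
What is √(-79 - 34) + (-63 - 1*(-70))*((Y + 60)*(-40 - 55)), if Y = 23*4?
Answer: -101080 + I*√113 ≈ -1.0108e+5 + 10.63*I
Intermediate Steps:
Y = 92
√(-79 - 34) + (-63 - 1*(-70))*((Y + 60)*(-40 - 55)) = √(-79 - 34) + (-63 - 1*(-70))*((92 + 60)*(-40 - 55)) = √(-113) + (-63 + 70)*(152*(-95)) = I*√113 + 7*(-14440) = I*√113 - 101080 = -101080 + I*√113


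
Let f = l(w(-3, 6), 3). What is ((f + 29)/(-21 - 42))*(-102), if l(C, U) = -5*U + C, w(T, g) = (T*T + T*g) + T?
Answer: 68/21 ≈ 3.2381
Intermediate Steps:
w(T, g) = T + T**2 + T*g (w(T, g) = (T**2 + T*g) + T = T + T**2 + T*g)
l(C, U) = C - 5*U
f = -27 (f = -3*(1 - 3 + 6) - 5*3 = -3*4 - 15 = -12 - 15 = -27)
((f + 29)/(-21 - 42))*(-102) = ((-27 + 29)/(-21 - 42))*(-102) = (2/(-63))*(-102) = (2*(-1/63))*(-102) = -2/63*(-102) = 68/21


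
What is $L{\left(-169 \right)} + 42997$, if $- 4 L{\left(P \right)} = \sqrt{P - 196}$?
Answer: $42997 - \frac{i \sqrt{365}}{4} \approx 42997.0 - 4.7762 i$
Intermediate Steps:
$L{\left(P \right)} = - \frac{\sqrt{-196 + P}}{4}$ ($L{\left(P \right)} = - \frac{\sqrt{P - 196}}{4} = - \frac{\sqrt{-196 + P}}{4}$)
$L{\left(-169 \right)} + 42997 = - \frac{\sqrt{-196 - 169}}{4} + 42997 = - \frac{\sqrt{-365}}{4} + 42997 = - \frac{i \sqrt{365}}{4} + 42997 = 42997 - \frac{i \sqrt{365}}{4}$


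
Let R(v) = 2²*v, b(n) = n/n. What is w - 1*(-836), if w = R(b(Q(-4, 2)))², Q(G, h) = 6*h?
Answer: 852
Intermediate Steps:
b(n) = 1
R(v) = 4*v
w = 16 (w = (4*1)² = 4² = 16)
w - 1*(-836) = 16 - 1*(-836) = 16 + 836 = 852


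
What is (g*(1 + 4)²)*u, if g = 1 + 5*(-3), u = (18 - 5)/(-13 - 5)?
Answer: 2275/9 ≈ 252.78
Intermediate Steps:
u = -13/18 (u = 13/(-18) = 13*(-1/18) = -13/18 ≈ -0.72222)
g = -14 (g = 1 - 15 = -14)
(g*(1 + 4)²)*u = -14*(1 + 4)²*(-13/18) = -14*5²*(-13/18) = -14*25*(-13/18) = -350*(-13/18) = 2275/9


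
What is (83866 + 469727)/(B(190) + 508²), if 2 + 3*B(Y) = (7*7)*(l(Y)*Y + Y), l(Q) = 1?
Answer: 184531/88090 ≈ 2.0948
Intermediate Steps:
B(Y) = -⅔ + 98*Y/3 (B(Y) = -⅔ + ((7*7)*(1*Y + Y))/3 = -⅔ + (49*(Y + Y))/3 = -⅔ + (49*(2*Y))/3 = -⅔ + (98*Y)/3 = -⅔ + 98*Y/3)
(83866 + 469727)/(B(190) + 508²) = (83866 + 469727)/((-⅔ + (98/3)*190) + 508²) = 553593/((-⅔ + 18620/3) + 258064) = 553593/(6206 + 258064) = 553593/264270 = 553593*(1/264270) = 184531/88090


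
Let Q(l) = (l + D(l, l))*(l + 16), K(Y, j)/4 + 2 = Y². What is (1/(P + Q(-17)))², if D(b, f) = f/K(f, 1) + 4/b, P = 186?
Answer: 380874256/15734145623641 ≈ 2.4207e-5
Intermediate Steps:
K(Y, j) = -8 + 4*Y²
D(b, f) = 4/b + f/(-8 + 4*f²) (D(b, f) = f/(-8 + 4*f²) + 4/b = 4/b + f/(-8 + 4*f²))
Q(l) = (16 + l)*(l + (-32 + 17*l²)/(4*l*(-2 + l²))) (Q(l) = (l + (-32 + 16*l² + l*l)/(4*l*(-2 + l²)))*(l + 16) = (l + (-32 + 16*l² + l²)/(4*l*(-2 + l²)))*(16 + l) = (l + (-32 + 17*l²)/(4*l*(-2 + l²)))*(16 + l) = (16 + l)*(l + (-32 + 17*l²)/(4*l*(-2 + l²))))
(1/(P + Q(-17)))² = (1/(186 + (-128 + (-17)⁵ - 8*(-17) + 16*(-17)⁴ + 36*(-17)² + (9/4)*(-17)³)/((-17)*(-2 + (-17)²))))² = (1/(186 - (-128 - 1419857 + 136 + 16*83521 + 36*289 + (9/4)*(-4913))/(17*(-2 + 289))))² = (1/(186 - 1/17*(-128 - 1419857 + 136 + 1336336 + 10404 - 44217/4)/287))² = (1/(186 - 1/17*1/287*(-336653/4)))² = (1/(186 + 336653/19516))² = (1/(3966629/19516))² = (19516/3966629)² = 380874256/15734145623641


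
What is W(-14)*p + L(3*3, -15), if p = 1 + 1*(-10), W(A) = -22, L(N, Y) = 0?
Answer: 198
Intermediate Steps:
p = -9 (p = 1 - 10 = -9)
W(-14)*p + L(3*3, -15) = -22*(-9) + 0 = 198 + 0 = 198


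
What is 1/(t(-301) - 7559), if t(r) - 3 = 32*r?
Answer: -1/17188 ≈ -5.8180e-5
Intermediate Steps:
t(r) = 3 + 32*r
1/(t(-301) - 7559) = 1/((3 + 32*(-301)) - 7559) = 1/((3 - 9632) - 7559) = 1/(-9629 - 7559) = 1/(-17188) = -1/17188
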